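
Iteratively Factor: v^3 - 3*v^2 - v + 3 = (v - 1)*(v^2 - 2*v - 3) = (v - 3)*(v - 1)*(v + 1)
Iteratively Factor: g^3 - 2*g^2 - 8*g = (g)*(g^2 - 2*g - 8) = g*(g + 2)*(g - 4)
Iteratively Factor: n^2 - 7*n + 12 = (n - 4)*(n - 3)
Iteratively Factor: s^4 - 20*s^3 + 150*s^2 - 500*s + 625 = (s - 5)*(s^3 - 15*s^2 + 75*s - 125) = (s - 5)^2*(s^2 - 10*s + 25) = (s - 5)^3*(s - 5)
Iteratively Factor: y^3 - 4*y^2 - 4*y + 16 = (y - 2)*(y^2 - 2*y - 8) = (y - 2)*(y + 2)*(y - 4)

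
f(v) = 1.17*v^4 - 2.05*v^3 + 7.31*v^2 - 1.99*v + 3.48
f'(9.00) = 3043.16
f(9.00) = 6759.60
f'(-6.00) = -1321.99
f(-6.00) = 2237.70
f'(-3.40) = -306.73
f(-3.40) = 331.67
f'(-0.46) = -10.47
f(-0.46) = 6.19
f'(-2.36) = -132.26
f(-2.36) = 112.13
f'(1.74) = 29.48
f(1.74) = 22.07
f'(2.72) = 86.45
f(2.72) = 74.94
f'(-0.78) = -19.36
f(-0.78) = 10.89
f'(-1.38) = -46.18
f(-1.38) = 29.78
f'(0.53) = 4.73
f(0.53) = 4.27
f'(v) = 4.68*v^3 - 6.15*v^2 + 14.62*v - 1.99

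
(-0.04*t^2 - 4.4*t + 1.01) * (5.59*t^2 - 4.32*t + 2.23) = -0.2236*t^4 - 24.4232*t^3 + 24.5647*t^2 - 14.1752*t + 2.2523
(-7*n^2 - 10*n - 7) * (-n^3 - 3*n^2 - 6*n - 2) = 7*n^5 + 31*n^4 + 79*n^3 + 95*n^2 + 62*n + 14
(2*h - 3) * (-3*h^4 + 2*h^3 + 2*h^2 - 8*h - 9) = -6*h^5 + 13*h^4 - 2*h^3 - 22*h^2 + 6*h + 27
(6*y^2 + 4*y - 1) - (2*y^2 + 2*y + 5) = 4*y^2 + 2*y - 6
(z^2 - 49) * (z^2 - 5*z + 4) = z^4 - 5*z^3 - 45*z^2 + 245*z - 196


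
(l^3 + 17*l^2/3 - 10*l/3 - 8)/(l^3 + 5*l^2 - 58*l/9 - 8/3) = 3*(l + 1)/(3*l + 1)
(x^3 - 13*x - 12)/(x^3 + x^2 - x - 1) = (x^2 - x - 12)/(x^2 - 1)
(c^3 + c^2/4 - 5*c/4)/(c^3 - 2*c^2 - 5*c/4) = (-4*c^2 - c + 5)/(-4*c^2 + 8*c + 5)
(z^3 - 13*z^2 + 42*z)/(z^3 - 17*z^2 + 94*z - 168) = z/(z - 4)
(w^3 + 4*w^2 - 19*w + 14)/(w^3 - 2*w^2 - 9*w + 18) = (w^2 + 6*w - 7)/(w^2 - 9)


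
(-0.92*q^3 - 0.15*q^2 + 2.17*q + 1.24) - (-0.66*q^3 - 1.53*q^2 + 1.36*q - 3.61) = -0.26*q^3 + 1.38*q^2 + 0.81*q + 4.85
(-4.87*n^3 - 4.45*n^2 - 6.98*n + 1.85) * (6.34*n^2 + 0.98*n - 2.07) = -30.8758*n^5 - 32.9856*n^4 - 38.5333*n^3 + 14.1001*n^2 + 16.2616*n - 3.8295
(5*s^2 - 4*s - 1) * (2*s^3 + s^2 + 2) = 10*s^5 - 3*s^4 - 6*s^3 + 9*s^2 - 8*s - 2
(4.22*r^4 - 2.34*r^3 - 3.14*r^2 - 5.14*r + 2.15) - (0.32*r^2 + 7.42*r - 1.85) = 4.22*r^4 - 2.34*r^3 - 3.46*r^2 - 12.56*r + 4.0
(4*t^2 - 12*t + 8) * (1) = 4*t^2 - 12*t + 8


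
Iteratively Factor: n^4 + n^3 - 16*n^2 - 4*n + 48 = (n + 4)*(n^3 - 3*n^2 - 4*n + 12) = (n - 2)*(n + 4)*(n^2 - n - 6) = (n - 2)*(n + 2)*(n + 4)*(n - 3)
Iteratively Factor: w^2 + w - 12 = (w - 3)*(w + 4)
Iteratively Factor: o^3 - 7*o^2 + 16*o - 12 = (o - 3)*(o^2 - 4*o + 4) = (o - 3)*(o - 2)*(o - 2)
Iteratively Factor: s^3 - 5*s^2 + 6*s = (s - 2)*(s^2 - 3*s) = (s - 3)*(s - 2)*(s)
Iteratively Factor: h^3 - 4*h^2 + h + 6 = (h - 2)*(h^2 - 2*h - 3) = (h - 2)*(h + 1)*(h - 3)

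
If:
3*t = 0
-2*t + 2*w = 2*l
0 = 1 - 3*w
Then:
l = 1/3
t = 0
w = 1/3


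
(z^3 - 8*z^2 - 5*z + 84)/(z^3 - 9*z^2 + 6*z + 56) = (z + 3)/(z + 2)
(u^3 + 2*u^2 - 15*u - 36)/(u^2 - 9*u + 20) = (u^2 + 6*u + 9)/(u - 5)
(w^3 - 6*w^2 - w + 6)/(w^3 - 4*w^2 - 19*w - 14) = (w^2 - 7*w + 6)/(w^2 - 5*w - 14)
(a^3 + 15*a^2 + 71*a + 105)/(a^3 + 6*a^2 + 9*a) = (a^2 + 12*a + 35)/(a*(a + 3))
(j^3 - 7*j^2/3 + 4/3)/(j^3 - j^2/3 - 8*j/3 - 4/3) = (j - 1)/(j + 1)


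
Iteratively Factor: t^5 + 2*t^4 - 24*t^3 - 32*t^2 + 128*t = (t + 4)*(t^4 - 2*t^3 - 16*t^2 + 32*t) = t*(t + 4)*(t^3 - 2*t^2 - 16*t + 32) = t*(t + 4)^2*(t^2 - 6*t + 8) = t*(t - 4)*(t + 4)^2*(t - 2)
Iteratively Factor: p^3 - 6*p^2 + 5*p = (p - 1)*(p^2 - 5*p) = (p - 5)*(p - 1)*(p)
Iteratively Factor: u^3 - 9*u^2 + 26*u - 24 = (u - 4)*(u^2 - 5*u + 6) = (u - 4)*(u - 3)*(u - 2)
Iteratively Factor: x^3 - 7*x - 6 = (x - 3)*(x^2 + 3*x + 2) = (x - 3)*(x + 2)*(x + 1)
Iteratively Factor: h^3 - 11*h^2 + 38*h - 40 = (h - 4)*(h^2 - 7*h + 10) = (h - 5)*(h - 4)*(h - 2)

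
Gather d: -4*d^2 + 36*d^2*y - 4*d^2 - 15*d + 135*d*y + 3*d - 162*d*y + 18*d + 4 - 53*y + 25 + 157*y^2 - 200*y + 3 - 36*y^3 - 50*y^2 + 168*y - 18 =d^2*(36*y - 8) + d*(6 - 27*y) - 36*y^3 + 107*y^2 - 85*y + 14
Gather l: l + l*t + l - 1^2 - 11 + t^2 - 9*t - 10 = l*(t + 2) + t^2 - 9*t - 22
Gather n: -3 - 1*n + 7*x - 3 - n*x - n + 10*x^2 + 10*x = n*(-x - 2) + 10*x^2 + 17*x - 6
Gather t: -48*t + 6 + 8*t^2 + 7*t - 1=8*t^2 - 41*t + 5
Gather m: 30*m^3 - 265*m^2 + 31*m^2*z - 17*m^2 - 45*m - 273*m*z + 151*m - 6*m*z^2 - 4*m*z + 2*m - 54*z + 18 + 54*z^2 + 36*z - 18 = 30*m^3 + m^2*(31*z - 282) + m*(-6*z^2 - 277*z + 108) + 54*z^2 - 18*z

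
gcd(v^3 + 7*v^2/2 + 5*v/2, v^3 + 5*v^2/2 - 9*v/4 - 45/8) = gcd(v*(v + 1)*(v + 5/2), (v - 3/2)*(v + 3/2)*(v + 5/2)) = v + 5/2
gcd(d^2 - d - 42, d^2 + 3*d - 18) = d + 6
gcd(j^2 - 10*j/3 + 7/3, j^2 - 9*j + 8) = j - 1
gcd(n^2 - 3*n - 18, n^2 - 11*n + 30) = n - 6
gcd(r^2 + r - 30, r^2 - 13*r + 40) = r - 5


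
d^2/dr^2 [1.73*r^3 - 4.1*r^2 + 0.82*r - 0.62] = 10.38*r - 8.2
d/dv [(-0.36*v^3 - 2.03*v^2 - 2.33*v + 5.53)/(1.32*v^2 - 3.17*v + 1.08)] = (-0.4752*v^4 + 2.2824*v^3 + 8.3443*v^2 - 18.984*v + 15.0137)/(1.7424*v^4 - 8.3688*v^3 + 12.9001*v^2 - 6.8472*v + 1.1664)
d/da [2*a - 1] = 2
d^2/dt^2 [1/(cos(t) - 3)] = (sin(t)^2 - 3*cos(t) + 1)/(cos(t) - 3)^3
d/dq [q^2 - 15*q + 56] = 2*q - 15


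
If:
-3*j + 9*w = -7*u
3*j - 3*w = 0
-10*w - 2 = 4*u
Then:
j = -7/23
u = 6/23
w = -7/23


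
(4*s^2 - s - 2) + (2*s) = 4*s^2 + s - 2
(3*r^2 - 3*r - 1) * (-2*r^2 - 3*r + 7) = -6*r^4 - 3*r^3 + 32*r^2 - 18*r - 7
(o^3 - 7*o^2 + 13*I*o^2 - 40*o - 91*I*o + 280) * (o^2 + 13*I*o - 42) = o^5 - 7*o^4 + 26*I*o^4 - 251*o^3 - 182*I*o^3 + 1757*o^2 - 1066*I*o^2 + 1680*o + 7462*I*o - 11760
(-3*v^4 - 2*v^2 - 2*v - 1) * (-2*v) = 6*v^5 + 4*v^3 + 4*v^2 + 2*v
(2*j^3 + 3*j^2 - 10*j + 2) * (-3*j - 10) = -6*j^4 - 29*j^3 + 94*j - 20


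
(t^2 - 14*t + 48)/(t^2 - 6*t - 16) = (t - 6)/(t + 2)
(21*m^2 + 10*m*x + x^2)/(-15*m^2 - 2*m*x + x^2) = (7*m + x)/(-5*m + x)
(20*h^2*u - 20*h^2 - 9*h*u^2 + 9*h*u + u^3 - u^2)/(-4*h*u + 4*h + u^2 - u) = -5*h + u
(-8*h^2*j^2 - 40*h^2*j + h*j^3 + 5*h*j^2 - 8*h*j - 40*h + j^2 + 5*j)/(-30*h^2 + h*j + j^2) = (-8*h^2*j^2 - 40*h^2*j + h*j^3 + 5*h*j^2 - 8*h*j - 40*h + j^2 + 5*j)/(-30*h^2 + h*j + j^2)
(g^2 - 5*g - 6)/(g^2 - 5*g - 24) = (-g^2 + 5*g + 6)/(-g^2 + 5*g + 24)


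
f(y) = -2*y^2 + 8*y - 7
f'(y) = 8 - 4*y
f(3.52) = -3.62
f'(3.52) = -6.08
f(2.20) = 0.92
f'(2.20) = -0.80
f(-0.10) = -7.82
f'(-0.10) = 8.40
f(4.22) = -8.86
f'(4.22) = -8.88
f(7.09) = -50.82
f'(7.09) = -20.36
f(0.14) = -5.92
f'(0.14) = 7.44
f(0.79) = -1.93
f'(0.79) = 4.84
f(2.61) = 0.26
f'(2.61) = -2.44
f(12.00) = -199.00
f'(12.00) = -40.00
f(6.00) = -31.00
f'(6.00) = -16.00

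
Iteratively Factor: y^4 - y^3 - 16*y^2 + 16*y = (y - 1)*(y^3 - 16*y) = (y - 1)*(y + 4)*(y^2 - 4*y) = (y - 4)*(y - 1)*(y + 4)*(y)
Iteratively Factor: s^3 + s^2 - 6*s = (s)*(s^2 + s - 6) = s*(s + 3)*(s - 2)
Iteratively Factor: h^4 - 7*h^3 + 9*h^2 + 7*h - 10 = (h + 1)*(h^3 - 8*h^2 + 17*h - 10) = (h - 2)*(h + 1)*(h^2 - 6*h + 5) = (h - 2)*(h - 1)*(h + 1)*(h - 5)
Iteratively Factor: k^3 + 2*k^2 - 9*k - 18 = (k + 3)*(k^2 - k - 6) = (k - 3)*(k + 3)*(k + 2)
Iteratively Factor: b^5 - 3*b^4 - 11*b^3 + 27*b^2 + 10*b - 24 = (b - 2)*(b^4 - b^3 - 13*b^2 + b + 12) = (b - 2)*(b + 1)*(b^3 - 2*b^2 - 11*b + 12) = (b - 2)*(b - 1)*(b + 1)*(b^2 - b - 12) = (b - 2)*(b - 1)*(b + 1)*(b + 3)*(b - 4)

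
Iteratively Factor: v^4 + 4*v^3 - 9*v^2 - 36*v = (v + 3)*(v^3 + v^2 - 12*v) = (v - 3)*(v + 3)*(v^2 + 4*v) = v*(v - 3)*(v + 3)*(v + 4)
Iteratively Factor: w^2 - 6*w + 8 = (w - 2)*(w - 4)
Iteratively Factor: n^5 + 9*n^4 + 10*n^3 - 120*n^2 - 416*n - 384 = (n + 2)*(n^4 + 7*n^3 - 4*n^2 - 112*n - 192) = (n + 2)*(n + 4)*(n^3 + 3*n^2 - 16*n - 48) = (n + 2)*(n + 4)^2*(n^2 - n - 12) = (n - 4)*(n + 2)*(n + 4)^2*(n + 3)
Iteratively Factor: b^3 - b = (b)*(b^2 - 1) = b*(b - 1)*(b + 1)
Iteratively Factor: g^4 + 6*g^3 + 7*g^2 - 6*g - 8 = (g + 1)*(g^3 + 5*g^2 + 2*g - 8) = (g + 1)*(g + 2)*(g^2 + 3*g - 4) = (g + 1)*(g + 2)*(g + 4)*(g - 1)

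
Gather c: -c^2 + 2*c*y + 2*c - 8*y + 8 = -c^2 + c*(2*y + 2) - 8*y + 8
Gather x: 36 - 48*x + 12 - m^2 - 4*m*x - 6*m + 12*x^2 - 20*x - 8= -m^2 - 6*m + 12*x^2 + x*(-4*m - 68) + 40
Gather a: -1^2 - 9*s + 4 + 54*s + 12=45*s + 15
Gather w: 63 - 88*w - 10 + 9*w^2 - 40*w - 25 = 9*w^2 - 128*w + 28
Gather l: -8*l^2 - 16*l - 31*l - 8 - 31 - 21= -8*l^2 - 47*l - 60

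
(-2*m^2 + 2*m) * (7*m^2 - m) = -14*m^4 + 16*m^3 - 2*m^2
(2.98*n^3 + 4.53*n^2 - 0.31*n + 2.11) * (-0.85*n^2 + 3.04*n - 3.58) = -2.533*n^5 + 5.2087*n^4 + 3.3663*n^3 - 18.9533*n^2 + 7.5242*n - 7.5538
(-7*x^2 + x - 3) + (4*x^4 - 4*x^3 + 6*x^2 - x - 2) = 4*x^4 - 4*x^3 - x^2 - 5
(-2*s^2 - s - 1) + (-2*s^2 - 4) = -4*s^2 - s - 5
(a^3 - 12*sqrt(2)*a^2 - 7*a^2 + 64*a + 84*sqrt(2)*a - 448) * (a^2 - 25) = a^5 - 12*sqrt(2)*a^4 - 7*a^4 + 39*a^3 + 84*sqrt(2)*a^3 - 273*a^2 + 300*sqrt(2)*a^2 - 2100*sqrt(2)*a - 1600*a + 11200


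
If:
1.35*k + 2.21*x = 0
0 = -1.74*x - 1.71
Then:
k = 1.61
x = -0.98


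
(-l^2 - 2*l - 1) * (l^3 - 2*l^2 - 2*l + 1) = -l^5 + 5*l^3 + 5*l^2 - 1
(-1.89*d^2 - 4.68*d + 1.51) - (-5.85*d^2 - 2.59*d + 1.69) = 3.96*d^2 - 2.09*d - 0.18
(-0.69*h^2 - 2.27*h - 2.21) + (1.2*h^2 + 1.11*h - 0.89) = 0.51*h^2 - 1.16*h - 3.1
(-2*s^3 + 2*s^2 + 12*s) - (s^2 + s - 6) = -2*s^3 + s^2 + 11*s + 6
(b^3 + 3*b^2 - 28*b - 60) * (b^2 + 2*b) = b^5 + 5*b^4 - 22*b^3 - 116*b^2 - 120*b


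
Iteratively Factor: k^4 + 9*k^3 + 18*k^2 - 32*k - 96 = (k + 3)*(k^3 + 6*k^2 - 32) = (k + 3)*(k + 4)*(k^2 + 2*k - 8) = (k - 2)*(k + 3)*(k + 4)*(k + 4)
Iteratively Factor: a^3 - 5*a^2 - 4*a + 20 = (a - 2)*(a^2 - 3*a - 10) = (a - 2)*(a + 2)*(a - 5)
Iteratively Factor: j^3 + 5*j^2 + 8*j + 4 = (j + 2)*(j^2 + 3*j + 2) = (j + 1)*(j + 2)*(j + 2)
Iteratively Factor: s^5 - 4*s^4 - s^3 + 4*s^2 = (s)*(s^4 - 4*s^3 - s^2 + 4*s) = s^2*(s^3 - 4*s^2 - s + 4) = s^2*(s - 1)*(s^2 - 3*s - 4) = s^2*(s - 4)*(s - 1)*(s + 1)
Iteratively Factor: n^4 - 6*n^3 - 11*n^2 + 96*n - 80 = (n - 1)*(n^3 - 5*n^2 - 16*n + 80) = (n - 5)*(n - 1)*(n^2 - 16) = (n - 5)*(n - 4)*(n - 1)*(n + 4)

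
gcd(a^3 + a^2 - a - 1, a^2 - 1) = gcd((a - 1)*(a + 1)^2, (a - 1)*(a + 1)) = a^2 - 1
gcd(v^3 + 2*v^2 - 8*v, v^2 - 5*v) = v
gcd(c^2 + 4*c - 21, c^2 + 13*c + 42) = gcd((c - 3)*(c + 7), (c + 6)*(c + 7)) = c + 7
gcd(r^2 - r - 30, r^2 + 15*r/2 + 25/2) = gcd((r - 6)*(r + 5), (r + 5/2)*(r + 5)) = r + 5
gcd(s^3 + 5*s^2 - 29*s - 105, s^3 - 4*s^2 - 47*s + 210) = s^2 + 2*s - 35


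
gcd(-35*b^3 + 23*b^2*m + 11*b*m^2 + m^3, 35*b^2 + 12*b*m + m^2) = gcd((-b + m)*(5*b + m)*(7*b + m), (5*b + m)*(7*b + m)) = 35*b^2 + 12*b*m + m^2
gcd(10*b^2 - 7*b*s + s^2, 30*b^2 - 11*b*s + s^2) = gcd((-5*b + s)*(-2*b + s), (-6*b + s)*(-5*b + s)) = -5*b + s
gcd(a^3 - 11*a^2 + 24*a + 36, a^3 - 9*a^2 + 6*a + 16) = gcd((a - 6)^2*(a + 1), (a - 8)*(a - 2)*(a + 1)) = a + 1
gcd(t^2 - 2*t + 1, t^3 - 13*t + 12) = t - 1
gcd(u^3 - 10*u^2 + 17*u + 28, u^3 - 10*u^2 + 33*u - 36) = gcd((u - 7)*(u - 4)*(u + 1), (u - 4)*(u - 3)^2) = u - 4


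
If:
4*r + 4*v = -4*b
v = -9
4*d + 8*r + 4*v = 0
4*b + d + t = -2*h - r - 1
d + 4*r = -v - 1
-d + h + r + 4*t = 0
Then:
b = 19/2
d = 10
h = -409/14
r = -1/2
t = 139/14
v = -9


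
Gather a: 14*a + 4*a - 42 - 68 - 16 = 18*a - 126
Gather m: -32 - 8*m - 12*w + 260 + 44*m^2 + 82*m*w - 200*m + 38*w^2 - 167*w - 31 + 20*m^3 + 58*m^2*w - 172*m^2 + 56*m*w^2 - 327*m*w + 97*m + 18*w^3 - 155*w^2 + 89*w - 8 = 20*m^3 + m^2*(58*w - 128) + m*(56*w^2 - 245*w - 111) + 18*w^3 - 117*w^2 - 90*w + 189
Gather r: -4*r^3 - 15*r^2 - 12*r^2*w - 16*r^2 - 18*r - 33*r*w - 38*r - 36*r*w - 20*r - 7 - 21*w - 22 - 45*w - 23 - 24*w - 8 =-4*r^3 + r^2*(-12*w - 31) + r*(-69*w - 76) - 90*w - 60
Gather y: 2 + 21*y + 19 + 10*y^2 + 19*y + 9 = 10*y^2 + 40*y + 30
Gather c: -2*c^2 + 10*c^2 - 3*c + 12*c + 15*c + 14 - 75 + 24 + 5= 8*c^2 + 24*c - 32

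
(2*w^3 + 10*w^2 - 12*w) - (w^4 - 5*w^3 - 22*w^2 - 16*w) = -w^4 + 7*w^3 + 32*w^2 + 4*w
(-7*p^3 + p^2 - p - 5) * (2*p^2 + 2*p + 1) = -14*p^5 - 12*p^4 - 7*p^3 - 11*p^2 - 11*p - 5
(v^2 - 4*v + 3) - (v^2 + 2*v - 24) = 27 - 6*v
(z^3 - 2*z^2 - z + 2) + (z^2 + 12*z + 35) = z^3 - z^2 + 11*z + 37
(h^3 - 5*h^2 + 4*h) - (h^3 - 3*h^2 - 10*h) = -2*h^2 + 14*h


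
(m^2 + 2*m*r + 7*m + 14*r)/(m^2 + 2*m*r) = (m + 7)/m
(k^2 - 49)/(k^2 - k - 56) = (k - 7)/(k - 8)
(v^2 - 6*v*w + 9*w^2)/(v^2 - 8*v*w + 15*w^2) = (v - 3*w)/(v - 5*w)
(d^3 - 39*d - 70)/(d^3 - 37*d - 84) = (-d^3 + 39*d + 70)/(-d^3 + 37*d + 84)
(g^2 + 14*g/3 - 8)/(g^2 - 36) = (g - 4/3)/(g - 6)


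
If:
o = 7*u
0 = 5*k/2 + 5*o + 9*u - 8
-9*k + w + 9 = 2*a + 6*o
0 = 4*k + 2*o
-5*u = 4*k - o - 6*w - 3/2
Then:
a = 9749/3384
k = -112/141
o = 224/141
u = 32/141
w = -1447/1692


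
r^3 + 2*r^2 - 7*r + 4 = (r - 1)^2*(r + 4)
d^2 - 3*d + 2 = (d - 2)*(d - 1)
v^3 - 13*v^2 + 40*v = v*(v - 8)*(v - 5)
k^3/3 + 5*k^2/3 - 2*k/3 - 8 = (k/3 + 1)*(k - 2)*(k + 4)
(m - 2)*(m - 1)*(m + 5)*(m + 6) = m^4 + 8*m^3 - m^2 - 68*m + 60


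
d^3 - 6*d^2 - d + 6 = (d - 6)*(d - 1)*(d + 1)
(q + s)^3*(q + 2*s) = q^4 + 5*q^3*s + 9*q^2*s^2 + 7*q*s^3 + 2*s^4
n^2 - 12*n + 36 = (n - 6)^2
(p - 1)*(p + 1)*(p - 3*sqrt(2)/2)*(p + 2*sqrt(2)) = p^4 + sqrt(2)*p^3/2 - 7*p^2 - sqrt(2)*p/2 + 6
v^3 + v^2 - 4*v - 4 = (v - 2)*(v + 1)*(v + 2)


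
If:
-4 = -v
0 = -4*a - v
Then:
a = -1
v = 4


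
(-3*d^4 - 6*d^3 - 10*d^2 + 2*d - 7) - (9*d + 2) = -3*d^4 - 6*d^3 - 10*d^2 - 7*d - 9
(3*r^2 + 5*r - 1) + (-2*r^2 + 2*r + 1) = r^2 + 7*r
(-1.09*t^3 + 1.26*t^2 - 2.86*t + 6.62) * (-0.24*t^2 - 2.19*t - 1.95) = 0.2616*t^5 + 2.0847*t^4 + 0.0525000000000002*t^3 + 2.2176*t^2 - 8.9208*t - 12.909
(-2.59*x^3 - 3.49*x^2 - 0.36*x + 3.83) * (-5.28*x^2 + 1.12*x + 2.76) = 13.6752*x^5 + 15.5264*x^4 - 9.1564*x^3 - 30.258*x^2 + 3.296*x + 10.5708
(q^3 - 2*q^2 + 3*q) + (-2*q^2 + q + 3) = q^3 - 4*q^2 + 4*q + 3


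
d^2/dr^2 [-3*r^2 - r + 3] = -6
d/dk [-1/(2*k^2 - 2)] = k/(k^2 - 1)^2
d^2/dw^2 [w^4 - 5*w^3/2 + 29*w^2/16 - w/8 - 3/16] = 12*w^2 - 15*w + 29/8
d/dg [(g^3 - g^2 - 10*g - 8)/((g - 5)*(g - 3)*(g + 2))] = (-5*g^2 + 38*g - 77)/(g^4 - 16*g^3 + 94*g^2 - 240*g + 225)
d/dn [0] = 0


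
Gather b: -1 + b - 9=b - 10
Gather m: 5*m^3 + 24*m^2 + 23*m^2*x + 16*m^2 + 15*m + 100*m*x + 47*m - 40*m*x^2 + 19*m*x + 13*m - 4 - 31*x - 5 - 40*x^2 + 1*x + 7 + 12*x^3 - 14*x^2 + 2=5*m^3 + m^2*(23*x + 40) + m*(-40*x^2 + 119*x + 75) + 12*x^3 - 54*x^2 - 30*x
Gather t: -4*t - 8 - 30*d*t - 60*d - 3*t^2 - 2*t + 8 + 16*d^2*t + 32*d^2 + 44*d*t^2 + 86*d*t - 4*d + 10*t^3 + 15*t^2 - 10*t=32*d^2 - 64*d + 10*t^3 + t^2*(44*d + 12) + t*(16*d^2 + 56*d - 16)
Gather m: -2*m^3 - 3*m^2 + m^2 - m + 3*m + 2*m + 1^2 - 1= -2*m^3 - 2*m^2 + 4*m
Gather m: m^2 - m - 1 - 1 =m^2 - m - 2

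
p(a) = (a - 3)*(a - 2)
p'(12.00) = 19.00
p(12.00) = 90.00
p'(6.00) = 7.00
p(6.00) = 12.00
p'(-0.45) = -5.90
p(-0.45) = 8.45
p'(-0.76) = -6.52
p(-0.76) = 10.38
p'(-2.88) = -10.76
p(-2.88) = 28.69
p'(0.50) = -4.00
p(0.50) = 3.75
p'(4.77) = 4.54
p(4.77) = 4.90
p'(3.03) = 1.06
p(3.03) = 0.03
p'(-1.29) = -7.58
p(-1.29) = 14.11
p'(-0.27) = -5.54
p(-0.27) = 7.42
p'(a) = 2*a - 5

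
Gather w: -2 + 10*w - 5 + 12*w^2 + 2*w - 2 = 12*w^2 + 12*w - 9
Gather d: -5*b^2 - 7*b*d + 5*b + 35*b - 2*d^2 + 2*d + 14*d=-5*b^2 + 40*b - 2*d^2 + d*(16 - 7*b)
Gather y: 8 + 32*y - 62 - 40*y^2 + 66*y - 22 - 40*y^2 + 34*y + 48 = -80*y^2 + 132*y - 28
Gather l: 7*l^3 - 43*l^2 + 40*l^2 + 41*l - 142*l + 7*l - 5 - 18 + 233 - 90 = 7*l^3 - 3*l^2 - 94*l + 120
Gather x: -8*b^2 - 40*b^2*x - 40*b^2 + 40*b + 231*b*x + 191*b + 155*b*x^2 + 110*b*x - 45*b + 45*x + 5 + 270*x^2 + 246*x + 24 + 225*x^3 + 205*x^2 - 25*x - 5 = -48*b^2 + 186*b + 225*x^3 + x^2*(155*b + 475) + x*(-40*b^2 + 341*b + 266) + 24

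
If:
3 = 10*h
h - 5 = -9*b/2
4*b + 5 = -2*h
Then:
No Solution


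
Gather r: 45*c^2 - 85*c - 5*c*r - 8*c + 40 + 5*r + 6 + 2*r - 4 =45*c^2 - 93*c + r*(7 - 5*c) + 42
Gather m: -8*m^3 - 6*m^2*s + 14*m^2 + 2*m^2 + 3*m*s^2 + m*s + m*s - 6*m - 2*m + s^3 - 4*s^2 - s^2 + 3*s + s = -8*m^3 + m^2*(16 - 6*s) + m*(3*s^2 + 2*s - 8) + s^3 - 5*s^2 + 4*s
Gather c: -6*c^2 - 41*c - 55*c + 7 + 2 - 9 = -6*c^2 - 96*c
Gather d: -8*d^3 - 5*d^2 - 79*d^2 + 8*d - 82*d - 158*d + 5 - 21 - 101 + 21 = -8*d^3 - 84*d^2 - 232*d - 96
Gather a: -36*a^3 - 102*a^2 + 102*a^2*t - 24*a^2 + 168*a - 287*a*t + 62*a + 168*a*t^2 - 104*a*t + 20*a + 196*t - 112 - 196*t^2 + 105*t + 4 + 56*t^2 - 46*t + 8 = -36*a^3 + a^2*(102*t - 126) + a*(168*t^2 - 391*t + 250) - 140*t^2 + 255*t - 100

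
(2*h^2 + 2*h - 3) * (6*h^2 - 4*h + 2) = 12*h^4 + 4*h^3 - 22*h^2 + 16*h - 6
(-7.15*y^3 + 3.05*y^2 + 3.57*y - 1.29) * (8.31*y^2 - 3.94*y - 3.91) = -59.4165*y^5 + 53.5165*y^4 + 45.6062*y^3 - 36.7112*y^2 - 8.8761*y + 5.0439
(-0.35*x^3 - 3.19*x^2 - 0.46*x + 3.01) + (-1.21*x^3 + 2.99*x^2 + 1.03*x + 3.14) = -1.56*x^3 - 0.2*x^2 + 0.57*x + 6.15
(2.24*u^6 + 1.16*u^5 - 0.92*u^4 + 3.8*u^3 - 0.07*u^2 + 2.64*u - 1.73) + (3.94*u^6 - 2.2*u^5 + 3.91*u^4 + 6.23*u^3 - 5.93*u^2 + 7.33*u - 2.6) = 6.18*u^6 - 1.04*u^5 + 2.99*u^4 + 10.03*u^3 - 6.0*u^2 + 9.97*u - 4.33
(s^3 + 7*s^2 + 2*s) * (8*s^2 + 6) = 8*s^5 + 56*s^4 + 22*s^3 + 42*s^2 + 12*s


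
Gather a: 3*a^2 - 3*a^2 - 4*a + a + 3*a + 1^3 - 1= 0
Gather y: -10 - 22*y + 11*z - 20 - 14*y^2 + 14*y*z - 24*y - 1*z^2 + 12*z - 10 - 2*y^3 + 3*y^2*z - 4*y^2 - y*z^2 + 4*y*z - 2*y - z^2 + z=-2*y^3 + y^2*(3*z - 18) + y*(-z^2 + 18*z - 48) - 2*z^2 + 24*z - 40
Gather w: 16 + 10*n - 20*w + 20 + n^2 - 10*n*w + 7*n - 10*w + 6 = n^2 + 17*n + w*(-10*n - 30) + 42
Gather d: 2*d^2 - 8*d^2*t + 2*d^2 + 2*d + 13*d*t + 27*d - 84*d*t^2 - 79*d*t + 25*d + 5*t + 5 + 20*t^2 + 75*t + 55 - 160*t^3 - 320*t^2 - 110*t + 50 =d^2*(4 - 8*t) + d*(-84*t^2 - 66*t + 54) - 160*t^3 - 300*t^2 - 30*t + 110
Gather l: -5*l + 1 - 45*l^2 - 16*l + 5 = -45*l^2 - 21*l + 6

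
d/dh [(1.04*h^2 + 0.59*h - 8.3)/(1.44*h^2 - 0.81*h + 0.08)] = (-1.692*h^2 + 24.0704*h - 6.6758)/(2.0736*h^4 - 2.3328*h^3 + 0.8865*h^2 - 0.1296*h + 0.0064)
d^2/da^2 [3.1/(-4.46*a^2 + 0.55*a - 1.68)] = (123.32792*a^2 - 15.2086*a - 3.1*(8.92*a - 0.55)*(17.84*a - 1.1) + 46.45536)/(4.46*a^2 - 0.55*a + 1.68)^3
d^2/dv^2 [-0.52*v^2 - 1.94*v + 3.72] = -1.04000000000000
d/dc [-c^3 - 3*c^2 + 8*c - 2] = -3*c^2 - 6*c + 8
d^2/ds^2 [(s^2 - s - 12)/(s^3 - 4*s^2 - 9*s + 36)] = 2/(s^3 - 9*s^2 + 27*s - 27)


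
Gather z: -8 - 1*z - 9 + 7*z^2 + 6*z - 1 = 7*z^2 + 5*z - 18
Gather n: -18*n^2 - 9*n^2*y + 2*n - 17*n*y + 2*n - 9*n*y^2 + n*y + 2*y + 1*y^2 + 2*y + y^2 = n^2*(-9*y - 18) + n*(-9*y^2 - 16*y + 4) + 2*y^2 + 4*y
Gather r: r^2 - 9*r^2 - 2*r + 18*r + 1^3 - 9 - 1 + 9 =-8*r^2 + 16*r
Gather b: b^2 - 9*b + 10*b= b^2 + b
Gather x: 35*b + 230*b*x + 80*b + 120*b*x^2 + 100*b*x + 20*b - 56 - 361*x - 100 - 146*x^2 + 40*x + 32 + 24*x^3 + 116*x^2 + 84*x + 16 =135*b + 24*x^3 + x^2*(120*b - 30) + x*(330*b - 237) - 108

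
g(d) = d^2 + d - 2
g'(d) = 2*d + 1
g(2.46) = 6.51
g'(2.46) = 5.92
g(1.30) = 0.99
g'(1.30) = 3.60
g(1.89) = 3.46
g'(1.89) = 4.78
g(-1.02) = -1.98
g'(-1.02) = -1.04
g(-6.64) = 35.45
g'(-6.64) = -12.28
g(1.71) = 2.63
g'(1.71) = 4.42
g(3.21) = 11.51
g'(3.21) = 7.42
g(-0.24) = -2.18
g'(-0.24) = 0.52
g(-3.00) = 4.00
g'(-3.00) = -5.00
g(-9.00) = 70.00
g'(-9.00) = -17.00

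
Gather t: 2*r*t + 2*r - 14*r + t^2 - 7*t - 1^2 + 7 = -12*r + t^2 + t*(2*r - 7) + 6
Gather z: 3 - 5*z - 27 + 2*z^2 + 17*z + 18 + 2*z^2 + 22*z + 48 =4*z^2 + 34*z + 42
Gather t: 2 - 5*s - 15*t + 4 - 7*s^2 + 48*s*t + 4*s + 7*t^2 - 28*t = -7*s^2 - s + 7*t^2 + t*(48*s - 43) + 6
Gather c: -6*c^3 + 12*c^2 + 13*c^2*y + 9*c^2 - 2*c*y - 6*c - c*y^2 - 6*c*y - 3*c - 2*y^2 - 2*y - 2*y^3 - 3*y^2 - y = -6*c^3 + c^2*(13*y + 21) + c*(-y^2 - 8*y - 9) - 2*y^3 - 5*y^2 - 3*y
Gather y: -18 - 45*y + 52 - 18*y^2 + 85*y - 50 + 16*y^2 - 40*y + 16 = -2*y^2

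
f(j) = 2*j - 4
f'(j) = 2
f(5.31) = 6.62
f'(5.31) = 2.00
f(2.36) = 0.72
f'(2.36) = 2.00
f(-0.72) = -5.44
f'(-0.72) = 2.00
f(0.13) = -3.74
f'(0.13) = 2.00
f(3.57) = 3.14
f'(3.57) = 2.00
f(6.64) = 9.28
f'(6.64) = 2.00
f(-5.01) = -14.02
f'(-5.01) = 2.00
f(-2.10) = -8.20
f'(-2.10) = 2.00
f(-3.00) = -10.00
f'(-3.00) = 2.00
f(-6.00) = -16.00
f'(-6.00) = 2.00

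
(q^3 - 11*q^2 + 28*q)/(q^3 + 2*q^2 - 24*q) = (q - 7)/(q + 6)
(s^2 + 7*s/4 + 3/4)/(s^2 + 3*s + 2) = (s + 3/4)/(s + 2)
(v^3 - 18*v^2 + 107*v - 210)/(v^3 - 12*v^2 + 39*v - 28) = (v^2 - 11*v + 30)/(v^2 - 5*v + 4)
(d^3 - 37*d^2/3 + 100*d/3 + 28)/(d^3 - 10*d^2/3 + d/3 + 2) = (d^2 - 13*d + 42)/(d^2 - 4*d + 3)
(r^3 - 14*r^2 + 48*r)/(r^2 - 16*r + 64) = r*(r - 6)/(r - 8)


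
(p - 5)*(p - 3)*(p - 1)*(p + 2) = p^4 - 7*p^3 + 5*p^2 + 31*p - 30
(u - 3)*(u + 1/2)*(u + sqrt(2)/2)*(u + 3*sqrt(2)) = u^4 - 5*u^3/2 + 7*sqrt(2)*u^3/2 - 35*sqrt(2)*u^2/4 + 3*u^2/2 - 15*u/2 - 21*sqrt(2)*u/4 - 9/2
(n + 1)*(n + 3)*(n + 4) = n^3 + 8*n^2 + 19*n + 12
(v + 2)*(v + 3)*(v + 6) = v^3 + 11*v^2 + 36*v + 36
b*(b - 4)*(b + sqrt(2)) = b^3 - 4*b^2 + sqrt(2)*b^2 - 4*sqrt(2)*b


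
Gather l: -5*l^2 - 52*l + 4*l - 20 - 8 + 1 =-5*l^2 - 48*l - 27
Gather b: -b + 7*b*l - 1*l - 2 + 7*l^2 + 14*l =b*(7*l - 1) + 7*l^2 + 13*l - 2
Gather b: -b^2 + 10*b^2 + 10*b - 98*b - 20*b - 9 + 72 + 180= 9*b^2 - 108*b + 243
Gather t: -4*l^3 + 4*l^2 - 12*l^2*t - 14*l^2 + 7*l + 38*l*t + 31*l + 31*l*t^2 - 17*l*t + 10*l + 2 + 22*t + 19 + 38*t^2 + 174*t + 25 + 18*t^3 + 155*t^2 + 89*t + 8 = -4*l^3 - 10*l^2 + 48*l + 18*t^3 + t^2*(31*l + 193) + t*(-12*l^2 + 21*l + 285) + 54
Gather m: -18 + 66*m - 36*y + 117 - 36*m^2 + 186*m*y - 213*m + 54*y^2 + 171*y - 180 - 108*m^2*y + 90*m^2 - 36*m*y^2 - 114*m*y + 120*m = m^2*(54 - 108*y) + m*(-36*y^2 + 72*y - 27) + 54*y^2 + 135*y - 81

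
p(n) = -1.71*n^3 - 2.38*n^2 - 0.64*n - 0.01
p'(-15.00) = -1083.49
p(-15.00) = 5245.34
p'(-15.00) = -1083.49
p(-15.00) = 5245.34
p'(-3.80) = -56.63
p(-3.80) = 61.89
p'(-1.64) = -6.63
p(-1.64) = 2.18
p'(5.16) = -161.79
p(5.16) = -301.61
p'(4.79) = -141.14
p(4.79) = -245.62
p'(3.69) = -88.05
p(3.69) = -120.69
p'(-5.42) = -125.54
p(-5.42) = 205.81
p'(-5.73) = -141.80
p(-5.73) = 247.22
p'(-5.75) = -142.88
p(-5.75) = 250.07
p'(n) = -5.13*n^2 - 4.76*n - 0.64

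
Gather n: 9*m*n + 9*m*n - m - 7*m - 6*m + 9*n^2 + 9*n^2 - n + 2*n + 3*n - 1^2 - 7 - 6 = -14*m + 18*n^2 + n*(18*m + 4) - 14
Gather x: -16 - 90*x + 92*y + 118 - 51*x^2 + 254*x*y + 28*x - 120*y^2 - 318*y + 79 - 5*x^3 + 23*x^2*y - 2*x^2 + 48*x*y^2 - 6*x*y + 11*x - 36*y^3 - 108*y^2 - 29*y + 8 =-5*x^3 + x^2*(23*y - 53) + x*(48*y^2 + 248*y - 51) - 36*y^3 - 228*y^2 - 255*y + 189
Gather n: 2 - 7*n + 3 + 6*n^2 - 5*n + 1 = 6*n^2 - 12*n + 6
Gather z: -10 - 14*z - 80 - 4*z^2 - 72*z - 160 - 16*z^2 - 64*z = -20*z^2 - 150*z - 250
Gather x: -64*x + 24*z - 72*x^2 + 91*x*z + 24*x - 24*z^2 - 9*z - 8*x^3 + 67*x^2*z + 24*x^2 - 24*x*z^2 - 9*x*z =-8*x^3 + x^2*(67*z - 48) + x*(-24*z^2 + 82*z - 40) - 24*z^2 + 15*z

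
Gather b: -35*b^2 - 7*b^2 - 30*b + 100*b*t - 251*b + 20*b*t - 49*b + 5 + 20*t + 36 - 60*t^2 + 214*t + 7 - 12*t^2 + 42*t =-42*b^2 + b*(120*t - 330) - 72*t^2 + 276*t + 48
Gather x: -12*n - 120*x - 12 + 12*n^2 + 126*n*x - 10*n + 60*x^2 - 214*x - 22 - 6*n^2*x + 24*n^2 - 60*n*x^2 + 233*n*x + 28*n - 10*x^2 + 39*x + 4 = 36*n^2 + 6*n + x^2*(50 - 60*n) + x*(-6*n^2 + 359*n - 295) - 30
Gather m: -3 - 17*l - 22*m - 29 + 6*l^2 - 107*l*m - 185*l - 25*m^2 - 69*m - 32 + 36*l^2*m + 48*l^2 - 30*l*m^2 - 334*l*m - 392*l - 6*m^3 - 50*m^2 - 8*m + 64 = 54*l^2 - 594*l - 6*m^3 + m^2*(-30*l - 75) + m*(36*l^2 - 441*l - 99)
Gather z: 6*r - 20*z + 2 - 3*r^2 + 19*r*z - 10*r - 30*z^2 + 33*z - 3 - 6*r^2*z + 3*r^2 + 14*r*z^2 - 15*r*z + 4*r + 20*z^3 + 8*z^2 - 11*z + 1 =20*z^3 + z^2*(14*r - 22) + z*(-6*r^2 + 4*r + 2)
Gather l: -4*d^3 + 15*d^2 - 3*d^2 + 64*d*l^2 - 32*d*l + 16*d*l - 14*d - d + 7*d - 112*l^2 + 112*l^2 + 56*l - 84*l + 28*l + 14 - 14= -4*d^3 + 12*d^2 + 64*d*l^2 - 16*d*l - 8*d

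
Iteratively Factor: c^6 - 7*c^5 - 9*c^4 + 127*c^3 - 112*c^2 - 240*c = (c - 5)*(c^5 - 2*c^4 - 19*c^3 + 32*c^2 + 48*c) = (c - 5)*(c - 4)*(c^4 + 2*c^3 - 11*c^2 - 12*c) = (c - 5)*(c - 4)*(c + 1)*(c^3 + c^2 - 12*c) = (c - 5)*(c - 4)*(c + 1)*(c + 4)*(c^2 - 3*c) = (c - 5)*(c - 4)*(c - 3)*(c + 1)*(c + 4)*(c)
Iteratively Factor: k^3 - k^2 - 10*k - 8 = (k + 2)*(k^2 - 3*k - 4) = (k + 1)*(k + 2)*(k - 4)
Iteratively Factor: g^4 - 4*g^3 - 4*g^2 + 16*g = (g)*(g^3 - 4*g^2 - 4*g + 16) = g*(g - 4)*(g^2 - 4) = g*(g - 4)*(g + 2)*(g - 2)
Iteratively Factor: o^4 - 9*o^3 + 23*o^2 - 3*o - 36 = (o - 3)*(o^3 - 6*o^2 + 5*o + 12) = (o - 3)*(o + 1)*(o^2 - 7*o + 12) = (o - 4)*(o - 3)*(o + 1)*(o - 3)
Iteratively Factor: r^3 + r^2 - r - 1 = (r - 1)*(r^2 + 2*r + 1) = (r - 1)*(r + 1)*(r + 1)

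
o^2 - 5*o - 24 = (o - 8)*(o + 3)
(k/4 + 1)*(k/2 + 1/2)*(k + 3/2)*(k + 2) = k^4/8 + 17*k^3/16 + 49*k^2/16 + 29*k/8 + 3/2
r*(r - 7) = r^2 - 7*r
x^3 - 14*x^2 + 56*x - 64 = (x - 8)*(x - 4)*(x - 2)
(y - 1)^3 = y^3 - 3*y^2 + 3*y - 1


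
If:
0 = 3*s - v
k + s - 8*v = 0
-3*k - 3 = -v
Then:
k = -23/22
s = -1/22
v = -3/22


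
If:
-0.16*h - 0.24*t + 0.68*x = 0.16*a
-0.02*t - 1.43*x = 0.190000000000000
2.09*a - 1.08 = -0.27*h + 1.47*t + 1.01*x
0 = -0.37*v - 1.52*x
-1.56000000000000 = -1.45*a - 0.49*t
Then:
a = 0.96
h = -2.06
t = 0.35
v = 0.57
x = -0.14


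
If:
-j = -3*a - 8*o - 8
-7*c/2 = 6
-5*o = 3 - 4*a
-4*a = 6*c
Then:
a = 18/7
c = -12/7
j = 958/35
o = 51/35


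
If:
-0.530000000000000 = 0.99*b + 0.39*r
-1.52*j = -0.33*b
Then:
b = -0.393939393939394*r - 0.535353535353535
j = -0.0855263157894737*r - 0.116228070175439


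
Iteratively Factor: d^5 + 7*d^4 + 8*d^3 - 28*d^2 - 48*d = (d + 3)*(d^4 + 4*d^3 - 4*d^2 - 16*d) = (d - 2)*(d + 3)*(d^3 + 6*d^2 + 8*d) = (d - 2)*(d + 2)*(d + 3)*(d^2 + 4*d) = (d - 2)*(d + 2)*(d + 3)*(d + 4)*(d)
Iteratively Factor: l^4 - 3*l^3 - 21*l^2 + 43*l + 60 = (l - 3)*(l^3 - 21*l - 20) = (l - 5)*(l - 3)*(l^2 + 5*l + 4) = (l - 5)*(l - 3)*(l + 4)*(l + 1)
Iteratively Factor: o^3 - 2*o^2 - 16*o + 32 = (o - 2)*(o^2 - 16) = (o - 4)*(o - 2)*(o + 4)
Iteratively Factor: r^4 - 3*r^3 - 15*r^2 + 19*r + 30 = (r - 5)*(r^3 + 2*r^2 - 5*r - 6) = (r - 5)*(r + 1)*(r^2 + r - 6) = (r - 5)*(r - 2)*(r + 1)*(r + 3)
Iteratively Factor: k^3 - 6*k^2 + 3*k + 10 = (k + 1)*(k^2 - 7*k + 10) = (k - 5)*(k + 1)*(k - 2)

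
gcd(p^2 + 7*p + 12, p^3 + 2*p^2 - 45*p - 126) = p + 3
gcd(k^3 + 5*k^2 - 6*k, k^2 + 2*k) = k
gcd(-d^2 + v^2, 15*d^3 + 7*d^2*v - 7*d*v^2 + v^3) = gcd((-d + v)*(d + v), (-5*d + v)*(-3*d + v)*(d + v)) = d + v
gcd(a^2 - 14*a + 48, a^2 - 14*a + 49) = 1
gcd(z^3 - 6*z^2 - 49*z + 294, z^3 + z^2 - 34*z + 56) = z + 7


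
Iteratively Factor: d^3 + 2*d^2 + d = (d)*(d^2 + 2*d + 1) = d*(d + 1)*(d + 1)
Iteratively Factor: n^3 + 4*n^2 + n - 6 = (n + 3)*(n^2 + n - 2) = (n + 2)*(n + 3)*(n - 1)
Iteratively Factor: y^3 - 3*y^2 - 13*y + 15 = (y + 3)*(y^2 - 6*y + 5) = (y - 5)*(y + 3)*(y - 1)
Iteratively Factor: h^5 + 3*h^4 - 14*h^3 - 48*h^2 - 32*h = (h + 2)*(h^4 + h^3 - 16*h^2 - 16*h) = (h + 1)*(h + 2)*(h^3 - 16*h) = (h + 1)*(h + 2)*(h + 4)*(h^2 - 4*h) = (h - 4)*(h + 1)*(h + 2)*(h + 4)*(h)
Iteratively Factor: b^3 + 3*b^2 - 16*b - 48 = (b - 4)*(b^2 + 7*b + 12) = (b - 4)*(b + 3)*(b + 4)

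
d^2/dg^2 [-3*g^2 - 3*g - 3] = -6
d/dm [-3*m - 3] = -3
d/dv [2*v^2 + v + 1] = 4*v + 1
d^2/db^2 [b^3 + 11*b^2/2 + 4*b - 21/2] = 6*b + 11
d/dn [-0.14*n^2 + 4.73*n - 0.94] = 4.73 - 0.28*n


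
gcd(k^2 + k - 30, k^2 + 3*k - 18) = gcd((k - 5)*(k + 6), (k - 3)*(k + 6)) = k + 6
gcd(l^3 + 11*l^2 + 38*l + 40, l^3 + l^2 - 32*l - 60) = l^2 + 7*l + 10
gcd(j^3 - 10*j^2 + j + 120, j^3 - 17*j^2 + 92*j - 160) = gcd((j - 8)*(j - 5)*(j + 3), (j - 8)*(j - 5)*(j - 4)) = j^2 - 13*j + 40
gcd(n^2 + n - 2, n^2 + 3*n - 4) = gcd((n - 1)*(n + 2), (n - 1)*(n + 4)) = n - 1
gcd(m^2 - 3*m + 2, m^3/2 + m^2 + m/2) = 1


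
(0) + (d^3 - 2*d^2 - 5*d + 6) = d^3 - 2*d^2 - 5*d + 6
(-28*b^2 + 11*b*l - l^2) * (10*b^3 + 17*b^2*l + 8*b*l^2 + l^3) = -280*b^5 - 366*b^4*l - 47*b^3*l^2 + 43*b^2*l^3 + 3*b*l^4 - l^5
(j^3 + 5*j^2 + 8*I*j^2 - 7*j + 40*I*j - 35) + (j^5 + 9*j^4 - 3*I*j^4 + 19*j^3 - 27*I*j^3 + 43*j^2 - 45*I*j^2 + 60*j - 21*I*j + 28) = j^5 + 9*j^4 - 3*I*j^4 + 20*j^3 - 27*I*j^3 + 48*j^2 - 37*I*j^2 + 53*j + 19*I*j - 7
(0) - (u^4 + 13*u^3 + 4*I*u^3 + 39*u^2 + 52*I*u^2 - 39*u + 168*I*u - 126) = -u^4 - 13*u^3 - 4*I*u^3 - 39*u^2 - 52*I*u^2 + 39*u - 168*I*u + 126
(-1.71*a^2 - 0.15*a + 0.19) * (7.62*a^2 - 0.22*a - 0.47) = -13.0302*a^4 - 0.7668*a^3 + 2.2845*a^2 + 0.0287*a - 0.0893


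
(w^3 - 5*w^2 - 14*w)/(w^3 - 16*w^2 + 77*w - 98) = w*(w + 2)/(w^2 - 9*w + 14)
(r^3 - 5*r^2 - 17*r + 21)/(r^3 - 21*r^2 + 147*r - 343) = (r^2 + 2*r - 3)/(r^2 - 14*r + 49)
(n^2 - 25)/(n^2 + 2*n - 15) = (n - 5)/(n - 3)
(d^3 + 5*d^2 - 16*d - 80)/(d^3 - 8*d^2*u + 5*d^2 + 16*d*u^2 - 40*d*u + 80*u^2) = (d^2 - 16)/(d^2 - 8*d*u + 16*u^2)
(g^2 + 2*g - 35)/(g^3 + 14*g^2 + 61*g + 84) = (g - 5)/(g^2 + 7*g + 12)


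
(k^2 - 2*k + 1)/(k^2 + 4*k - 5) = (k - 1)/(k + 5)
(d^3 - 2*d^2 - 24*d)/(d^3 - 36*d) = (d + 4)/(d + 6)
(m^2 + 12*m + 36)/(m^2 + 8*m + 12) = (m + 6)/(m + 2)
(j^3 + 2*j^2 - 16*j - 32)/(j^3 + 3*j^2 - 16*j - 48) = (j + 2)/(j + 3)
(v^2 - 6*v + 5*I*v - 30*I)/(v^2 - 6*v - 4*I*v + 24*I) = (v + 5*I)/(v - 4*I)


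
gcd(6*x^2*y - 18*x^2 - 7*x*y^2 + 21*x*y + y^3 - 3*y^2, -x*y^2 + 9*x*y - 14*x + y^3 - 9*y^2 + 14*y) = x - y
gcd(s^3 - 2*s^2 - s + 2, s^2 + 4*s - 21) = 1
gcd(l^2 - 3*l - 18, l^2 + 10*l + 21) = l + 3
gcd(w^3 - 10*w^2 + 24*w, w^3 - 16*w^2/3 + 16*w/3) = w^2 - 4*w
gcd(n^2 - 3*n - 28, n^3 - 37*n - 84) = n^2 - 3*n - 28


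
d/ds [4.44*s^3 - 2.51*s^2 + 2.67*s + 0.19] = 13.32*s^2 - 5.02*s + 2.67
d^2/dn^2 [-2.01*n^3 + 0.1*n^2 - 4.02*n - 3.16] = 0.2 - 12.06*n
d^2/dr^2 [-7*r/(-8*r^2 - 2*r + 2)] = 7*(r*(8*r + 1)^2 - (12*r + 1)*(4*r^2 + r - 1))/(4*r^2 + r - 1)^3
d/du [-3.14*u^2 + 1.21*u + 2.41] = 1.21 - 6.28*u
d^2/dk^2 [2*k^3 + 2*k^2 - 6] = 12*k + 4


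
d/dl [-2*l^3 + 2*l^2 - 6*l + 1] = -6*l^2 + 4*l - 6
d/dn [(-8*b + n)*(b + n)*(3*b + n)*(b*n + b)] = b*(-24*b^3 - 58*b^2*n - 29*b^2 - 12*b*n^2 - 8*b*n + 4*n^3 + 3*n^2)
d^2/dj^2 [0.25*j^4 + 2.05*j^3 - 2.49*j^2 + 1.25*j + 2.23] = 3.0*j^2 + 12.3*j - 4.98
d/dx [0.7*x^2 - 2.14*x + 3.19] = 1.4*x - 2.14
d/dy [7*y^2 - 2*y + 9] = 14*y - 2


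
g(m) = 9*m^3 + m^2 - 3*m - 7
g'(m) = 27*m^2 + 2*m - 3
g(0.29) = -7.57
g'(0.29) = -0.15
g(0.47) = -7.25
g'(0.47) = 3.90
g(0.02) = -7.06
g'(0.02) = -2.95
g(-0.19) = -6.46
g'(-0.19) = -2.41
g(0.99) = -0.26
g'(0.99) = 25.44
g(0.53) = -6.97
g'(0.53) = 5.64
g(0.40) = -7.46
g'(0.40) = 2.12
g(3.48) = 373.97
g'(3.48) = 330.94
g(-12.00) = -15379.00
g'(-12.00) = 3861.00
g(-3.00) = -232.00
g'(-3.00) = 234.00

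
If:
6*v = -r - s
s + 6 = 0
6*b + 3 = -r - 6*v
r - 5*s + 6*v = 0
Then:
No Solution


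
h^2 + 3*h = h*(h + 3)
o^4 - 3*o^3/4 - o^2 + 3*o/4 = o*(o - 1)*(o - 3/4)*(o + 1)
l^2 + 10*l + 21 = (l + 3)*(l + 7)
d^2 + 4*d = d*(d + 4)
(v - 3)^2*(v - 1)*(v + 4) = v^4 - 3*v^3 - 13*v^2 + 51*v - 36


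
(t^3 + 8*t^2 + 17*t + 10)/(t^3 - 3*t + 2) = (t^2 + 6*t + 5)/(t^2 - 2*t + 1)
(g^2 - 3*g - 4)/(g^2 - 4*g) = (g + 1)/g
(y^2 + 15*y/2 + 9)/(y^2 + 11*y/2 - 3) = (2*y + 3)/(2*y - 1)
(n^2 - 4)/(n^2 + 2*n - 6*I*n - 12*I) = (n - 2)/(n - 6*I)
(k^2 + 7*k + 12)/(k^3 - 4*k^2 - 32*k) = (k + 3)/(k*(k - 8))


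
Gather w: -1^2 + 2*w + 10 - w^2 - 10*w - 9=-w^2 - 8*w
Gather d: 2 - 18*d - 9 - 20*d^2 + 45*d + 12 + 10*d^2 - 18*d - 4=-10*d^2 + 9*d + 1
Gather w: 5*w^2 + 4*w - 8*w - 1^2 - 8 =5*w^2 - 4*w - 9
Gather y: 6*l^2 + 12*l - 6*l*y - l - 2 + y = 6*l^2 + 11*l + y*(1 - 6*l) - 2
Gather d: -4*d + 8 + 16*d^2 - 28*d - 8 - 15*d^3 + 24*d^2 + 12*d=-15*d^3 + 40*d^2 - 20*d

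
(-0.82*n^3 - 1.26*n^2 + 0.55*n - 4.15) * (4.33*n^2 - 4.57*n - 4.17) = -3.5506*n^5 - 1.7084*n^4 + 11.5591*n^3 - 15.2288*n^2 + 16.672*n + 17.3055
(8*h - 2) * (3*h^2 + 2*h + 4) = 24*h^3 + 10*h^2 + 28*h - 8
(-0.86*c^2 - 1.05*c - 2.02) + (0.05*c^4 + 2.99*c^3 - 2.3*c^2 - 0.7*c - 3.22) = 0.05*c^4 + 2.99*c^3 - 3.16*c^2 - 1.75*c - 5.24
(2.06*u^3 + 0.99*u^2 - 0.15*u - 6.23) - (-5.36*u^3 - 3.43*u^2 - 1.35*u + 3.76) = 7.42*u^3 + 4.42*u^2 + 1.2*u - 9.99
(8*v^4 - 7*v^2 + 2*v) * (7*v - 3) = 56*v^5 - 24*v^4 - 49*v^3 + 35*v^2 - 6*v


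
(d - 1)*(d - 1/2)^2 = d^3 - 2*d^2 + 5*d/4 - 1/4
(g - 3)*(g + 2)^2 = g^3 + g^2 - 8*g - 12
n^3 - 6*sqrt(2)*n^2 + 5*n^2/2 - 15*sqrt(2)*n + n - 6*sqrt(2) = (n + 1/2)*(n + 2)*(n - 6*sqrt(2))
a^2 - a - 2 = (a - 2)*(a + 1)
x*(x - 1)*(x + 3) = x^3 + 2*x^2 - 3*x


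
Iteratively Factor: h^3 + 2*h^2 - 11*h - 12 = (h - 3)*(h^2 + 5*h + 4) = (h - 3)*(h + 4)*(h + 1)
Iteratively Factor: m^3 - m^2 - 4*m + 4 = (m - 1)*(m^2 - 4) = (m - 1)*(m + 2)*(m - 2)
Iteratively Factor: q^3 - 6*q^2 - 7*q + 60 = (q - 4)*(q^2 - 2*q - 15) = (q - 5)*(q - 4)*(q + 3)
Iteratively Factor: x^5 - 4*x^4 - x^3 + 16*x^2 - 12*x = (x)*(x^4 - 4*x^3 - x^2 + 16*x - 12) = x*(x + 2)*(x^3 - 6*x^2 + 11*x - 6) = x*(x - 3)*(x + 2)*(x^2 - 3*x + 2) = x*(x - 3)*(x - 1)*(x + 2)*(x - 2)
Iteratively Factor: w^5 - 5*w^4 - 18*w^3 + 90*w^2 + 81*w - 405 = (w - 5)*(w^4 - 18*w^2 + 81) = (w - 5)*(w - 3)*(w^3 + 3*w^2 - 9*w - 27) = (w - 5)*(w - 3)^2*(w^2 + 6*w + 9) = (w - 5)*(w - 3)^2*(w + 3)*(w + 3)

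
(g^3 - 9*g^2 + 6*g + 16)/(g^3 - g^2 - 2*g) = (g - 8)/g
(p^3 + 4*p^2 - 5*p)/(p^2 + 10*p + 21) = p*(p^2 + 4*p - 5)/(p^2 + 10*p + 21)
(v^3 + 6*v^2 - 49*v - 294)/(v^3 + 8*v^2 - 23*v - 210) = (v - 7)/(v - 5)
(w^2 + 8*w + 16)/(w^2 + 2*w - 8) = (w + 4)/(w - 2)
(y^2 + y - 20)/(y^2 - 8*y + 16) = (y + 5)/(y - 4)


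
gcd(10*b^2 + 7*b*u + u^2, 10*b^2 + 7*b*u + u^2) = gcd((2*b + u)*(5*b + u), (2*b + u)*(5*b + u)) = 10*b^2 + 7*b*u + u^2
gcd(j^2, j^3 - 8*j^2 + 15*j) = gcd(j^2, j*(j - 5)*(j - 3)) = j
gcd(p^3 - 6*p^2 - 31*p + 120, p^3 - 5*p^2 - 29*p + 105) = p^2 + 2*p - 15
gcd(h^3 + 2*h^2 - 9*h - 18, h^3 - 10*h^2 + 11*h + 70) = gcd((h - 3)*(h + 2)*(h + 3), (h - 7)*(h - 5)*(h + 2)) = h + 2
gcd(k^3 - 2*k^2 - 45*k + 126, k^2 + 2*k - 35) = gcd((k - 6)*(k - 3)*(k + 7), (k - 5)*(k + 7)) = k + 7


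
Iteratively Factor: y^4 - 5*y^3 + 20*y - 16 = (y - 1)*(y^3 - 4*y^2 - 4*y + 16) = (y - 1)*(y + 2)*(y^2 - 6*y + 8) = (y - 2)*(y - 1)*(y + 2)*(y - 4)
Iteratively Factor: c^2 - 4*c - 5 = (c + 1)*(c - 5)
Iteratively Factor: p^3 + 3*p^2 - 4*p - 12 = (p - 2)*(p^2 + 5*p + 6) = (p - 2)*(p + 3)*(p + 2)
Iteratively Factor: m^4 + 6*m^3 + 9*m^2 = (m + 3)*(m^3 + 3*m^2) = (m + 3)^2*(m^2) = m*(m + 3)^2*(m)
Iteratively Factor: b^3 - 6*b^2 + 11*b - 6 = (b - 1)*(b^2 - 5*b + 6) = (b - 2)*(b - 1)*(b - 3)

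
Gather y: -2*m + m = -m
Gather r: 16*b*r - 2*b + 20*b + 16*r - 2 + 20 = 18*b + r*(16*b + 16) + 18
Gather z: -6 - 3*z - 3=-3*z - 9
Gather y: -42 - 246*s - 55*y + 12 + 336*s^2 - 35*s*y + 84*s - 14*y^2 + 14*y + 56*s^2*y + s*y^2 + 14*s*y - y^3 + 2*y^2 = 336*s^2 - 162*s - y^3 + y^2*(s - 12) + y*(56*s^2 - 21*s - 41) - 30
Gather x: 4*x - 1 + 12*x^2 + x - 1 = 12*x^2 + 5*x - 2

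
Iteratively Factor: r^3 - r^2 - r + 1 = (r - 1)*(r^2 - 1) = (r - 1)*(r + 1)*(r - 1)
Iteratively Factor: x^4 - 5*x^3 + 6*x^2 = (x)*(x^3 - 5*x^2 + 6*x) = x*(x - 2)*(x^2 - 3*x) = x^2*(x - 2)*(x - 3)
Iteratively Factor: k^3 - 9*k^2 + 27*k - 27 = (k - 3)*(k^2 - 6*k + 9) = (k - 3)^2*(k - 3)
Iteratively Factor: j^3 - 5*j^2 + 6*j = (j)*(j^2 - 5*j + 6) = j*(j - 2)*(j - 3)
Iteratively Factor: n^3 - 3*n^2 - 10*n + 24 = (n - 4)*(n^2 + n - 6) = (n - 4)*(n + 3)*(n - 2)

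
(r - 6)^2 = r^2 - 12*r + 36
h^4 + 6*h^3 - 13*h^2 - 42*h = h*(h - 3)*(h + 2)*(h + 7)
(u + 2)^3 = u^3 + 6*u^2 + 12*u + 8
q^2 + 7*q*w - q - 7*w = (q - 1)*(q + 7*w)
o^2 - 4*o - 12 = (o - 6)*(o + 2)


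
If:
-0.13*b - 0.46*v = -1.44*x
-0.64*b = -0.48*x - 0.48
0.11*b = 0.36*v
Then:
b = 0.87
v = 0.27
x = 0.16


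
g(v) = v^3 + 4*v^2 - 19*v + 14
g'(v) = 3*v^2 + 8*v - 19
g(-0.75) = 30.08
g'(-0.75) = -23.31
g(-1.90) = 57.68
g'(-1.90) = -23.37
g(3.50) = 39.38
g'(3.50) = 45.75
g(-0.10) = 15.94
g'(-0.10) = -19.77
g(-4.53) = 89.19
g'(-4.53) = 6.32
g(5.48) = 194.57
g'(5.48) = 114.93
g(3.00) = 20.00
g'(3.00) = 32.00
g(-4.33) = 90.08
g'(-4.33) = 2.61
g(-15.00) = -2176.00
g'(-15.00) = 536.00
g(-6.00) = 56.00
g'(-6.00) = 41.00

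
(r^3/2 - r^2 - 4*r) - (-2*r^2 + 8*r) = r^3/2 + r^2 - 12*r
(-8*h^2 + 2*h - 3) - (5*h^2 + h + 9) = -13*h^2 + h - 12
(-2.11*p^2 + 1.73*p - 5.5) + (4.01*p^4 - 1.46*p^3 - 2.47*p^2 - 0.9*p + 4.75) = 4.01*p^4 - 1.46*p^3 - 4.58*p^2 + 0.83*p - 0.75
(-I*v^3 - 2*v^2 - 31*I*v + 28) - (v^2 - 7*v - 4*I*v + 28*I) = -I*v^3 - 3*v^2 + 7*v - 27*I*v + 28 - 28*I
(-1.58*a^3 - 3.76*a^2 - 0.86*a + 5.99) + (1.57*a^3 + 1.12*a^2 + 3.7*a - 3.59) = -0.01*a^3 - 2.64*a^2 + 2.84*a + 2.4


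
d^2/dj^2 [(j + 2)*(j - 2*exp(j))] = -2*j*exp(j) - 8*exp(j) + 2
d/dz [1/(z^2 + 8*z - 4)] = 2*(-z - 4)/(z^2 + 8*z - 4)^2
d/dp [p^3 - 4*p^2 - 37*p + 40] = 3*p^2 - 8*p - 37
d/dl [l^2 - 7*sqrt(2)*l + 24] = 2*l - 7*sqrt(2)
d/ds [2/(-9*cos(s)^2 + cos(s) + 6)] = 2*(1 - 18*cos(s))*sin(s)/(-9*cos(s)^2 + cos(s) + 6)^2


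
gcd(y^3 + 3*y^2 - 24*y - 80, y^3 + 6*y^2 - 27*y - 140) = y^2 - y - 20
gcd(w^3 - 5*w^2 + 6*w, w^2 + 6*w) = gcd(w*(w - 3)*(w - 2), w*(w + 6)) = w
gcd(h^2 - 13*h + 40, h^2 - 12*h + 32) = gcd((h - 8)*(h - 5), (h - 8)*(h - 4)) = h - 8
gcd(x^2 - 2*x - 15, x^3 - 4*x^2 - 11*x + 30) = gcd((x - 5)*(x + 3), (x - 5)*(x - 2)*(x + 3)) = x^2 - 2*x - 15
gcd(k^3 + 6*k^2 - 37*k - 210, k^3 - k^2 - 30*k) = k^2 - k - 30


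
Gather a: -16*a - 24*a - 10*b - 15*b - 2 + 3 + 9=-40*a - 25*b + 10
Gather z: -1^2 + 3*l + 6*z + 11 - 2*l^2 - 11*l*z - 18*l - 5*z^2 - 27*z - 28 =-2*l^2 - 15*l - 5*z^2 + z*(-11*l - 21) - 18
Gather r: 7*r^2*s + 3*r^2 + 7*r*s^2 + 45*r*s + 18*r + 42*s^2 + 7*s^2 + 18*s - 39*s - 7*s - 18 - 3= r^2*(7*s + 3) + r*(7*s^2 + 45*s + 18) + 49*s^2 - 28*s - 21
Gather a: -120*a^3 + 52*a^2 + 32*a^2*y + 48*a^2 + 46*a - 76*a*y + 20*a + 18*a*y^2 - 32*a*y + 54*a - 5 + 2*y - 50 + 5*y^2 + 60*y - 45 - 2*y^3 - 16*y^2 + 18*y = -120*a^3 + a^2*(32*y + 100) + a*(18*y^2 - 108*y + 120) - 2*y^3 - 11*y^2 + 80*y - 100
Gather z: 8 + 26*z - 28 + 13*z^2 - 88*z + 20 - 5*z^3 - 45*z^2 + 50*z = -5*z^3 - 32*z^2 - 12*z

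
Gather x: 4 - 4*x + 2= 6 - 4*x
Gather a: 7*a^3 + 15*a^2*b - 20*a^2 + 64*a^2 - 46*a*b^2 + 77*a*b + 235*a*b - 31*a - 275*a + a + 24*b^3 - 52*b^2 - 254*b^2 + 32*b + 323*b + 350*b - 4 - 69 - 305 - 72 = 7*a^3 + a^2*(15*b + 44) + a*(-46*b^2 + 312*b - 305) + 24*b^3 - 306*b^2 + 705*b - 450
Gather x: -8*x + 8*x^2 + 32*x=8*x^2 + 24*x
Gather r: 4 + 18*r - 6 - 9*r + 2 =9*r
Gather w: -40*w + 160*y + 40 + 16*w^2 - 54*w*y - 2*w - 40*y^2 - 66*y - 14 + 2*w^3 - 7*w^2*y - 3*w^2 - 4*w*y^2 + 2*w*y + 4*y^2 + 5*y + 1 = 2*w^3 + w^2*(13 - 7*y) + w*(-4*y^2 - 52*y - 42) - 36*y^2 + 99*y + 27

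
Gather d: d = d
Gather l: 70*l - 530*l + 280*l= -180*l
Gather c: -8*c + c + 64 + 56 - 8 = 112 - 7*c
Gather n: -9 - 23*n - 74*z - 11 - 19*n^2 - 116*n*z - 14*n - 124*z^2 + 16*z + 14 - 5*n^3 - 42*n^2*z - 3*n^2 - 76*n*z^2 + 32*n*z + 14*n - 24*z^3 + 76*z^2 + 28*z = -5*n^3 + n^2*(-42*z - 22) + n*(-76*z^2 - 84*z - 23) - 24*z^3 - 48*z^2 - 30*z - 6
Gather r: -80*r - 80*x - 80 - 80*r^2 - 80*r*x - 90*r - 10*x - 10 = -80*r^2 + r*(-80*x - 170) - 90*x - 90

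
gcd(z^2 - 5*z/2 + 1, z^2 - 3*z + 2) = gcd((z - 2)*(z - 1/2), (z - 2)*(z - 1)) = z - 2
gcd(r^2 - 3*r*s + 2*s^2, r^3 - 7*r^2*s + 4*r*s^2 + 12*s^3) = r - 2*s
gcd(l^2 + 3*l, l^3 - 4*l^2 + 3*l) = l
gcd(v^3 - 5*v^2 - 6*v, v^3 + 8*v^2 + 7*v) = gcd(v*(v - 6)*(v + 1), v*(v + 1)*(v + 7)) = v^2 + v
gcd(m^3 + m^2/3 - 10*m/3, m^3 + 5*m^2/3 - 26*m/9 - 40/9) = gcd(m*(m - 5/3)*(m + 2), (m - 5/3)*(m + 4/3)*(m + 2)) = m^2 + m/3 - 10/3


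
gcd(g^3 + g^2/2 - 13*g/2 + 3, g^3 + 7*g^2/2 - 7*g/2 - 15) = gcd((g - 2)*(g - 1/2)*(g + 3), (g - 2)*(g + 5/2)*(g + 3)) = g^2 + g - 6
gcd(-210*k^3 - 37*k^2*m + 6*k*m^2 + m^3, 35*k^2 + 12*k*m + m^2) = 35*k^2 + 12*k*m + m^2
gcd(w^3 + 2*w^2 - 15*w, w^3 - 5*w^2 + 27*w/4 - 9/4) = w - 3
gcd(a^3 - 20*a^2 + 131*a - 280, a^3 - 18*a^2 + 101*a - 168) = a^2 - 15*a + 56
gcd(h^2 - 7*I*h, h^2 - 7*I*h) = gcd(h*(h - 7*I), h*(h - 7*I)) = h^2 - 7*I*h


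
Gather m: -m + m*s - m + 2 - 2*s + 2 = m*(s - 2) - 2*s + 4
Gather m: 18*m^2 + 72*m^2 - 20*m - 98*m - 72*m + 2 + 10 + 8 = 90*m^2 - 190*m + 20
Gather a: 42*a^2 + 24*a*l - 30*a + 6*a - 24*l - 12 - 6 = 42*a^2 + a*(24*l - 24) - 24*l - 18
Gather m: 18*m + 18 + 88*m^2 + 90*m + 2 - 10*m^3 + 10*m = -10*m^3 + 88*m^2 + 118*m + 20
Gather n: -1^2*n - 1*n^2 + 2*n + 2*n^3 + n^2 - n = 2*n^3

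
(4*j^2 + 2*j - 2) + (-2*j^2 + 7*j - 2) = 2*j^2 + 9*j - 4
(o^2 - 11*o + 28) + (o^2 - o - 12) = 2*o^2 - 12*o + 16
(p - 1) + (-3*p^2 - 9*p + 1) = -3*p^2 - 8*p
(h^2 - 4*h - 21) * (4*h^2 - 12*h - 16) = 4*h^4 - 28*h^3 - 52*h^2 + 316*h + 336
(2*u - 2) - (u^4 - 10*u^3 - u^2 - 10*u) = -u^4 + 10*u^3 + u^2 + 12*u - 2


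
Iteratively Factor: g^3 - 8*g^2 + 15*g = (g - 5)*(g^2 - 3*g) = (g - 5)*(g - 3)*(g)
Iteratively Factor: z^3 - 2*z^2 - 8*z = (z)*(z^2 - 2*z - 8) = z*(z + 2)*(z - 4)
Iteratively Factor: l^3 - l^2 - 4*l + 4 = (l - 2)*(l^2 + l - 2) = (l - 2)*(l - 1)*(l + 2)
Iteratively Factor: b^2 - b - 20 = (b + 4)*(b - 5)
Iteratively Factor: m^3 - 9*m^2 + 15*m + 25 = (m + 1)*(m^2 - 10*m + 25) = (m - 5)*(m + 1)*(m - 5)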